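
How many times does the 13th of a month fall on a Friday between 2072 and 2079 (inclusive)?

13

Friday-the-13ths by year:
2072: May
2073: Jan, Oct
2074: Apr, Jul
2075: Sep, Dec
2076: Mar, Nov
2077: Aug
2078: May
2079: Jan, Oct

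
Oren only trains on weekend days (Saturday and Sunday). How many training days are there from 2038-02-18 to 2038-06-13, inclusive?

2038-02-18 is a Thursday.
The range spans 116 days (inclusive of both endpoints).
116 = 7 × 16 + 4, so there are 16 full weeks plus 4 extra days.
Each full week contributes 2 weekend days (Sat, Sun): 16 × 2 = 32.
The 4 extra days are Thursday, Friday, Saturday, Sunday — 2 of them qualify.
Total: 32 + 2 = 34.

34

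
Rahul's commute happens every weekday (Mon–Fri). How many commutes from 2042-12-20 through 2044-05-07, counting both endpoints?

360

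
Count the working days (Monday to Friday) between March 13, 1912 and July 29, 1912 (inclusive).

March 13, 1912 is a Wednesday.
The range spans 139 days (inclusive of both endpoints).
139 = 7 × 19 + 6, so there are 19 full weeks plus 6 extra days.
Each full week contributes 5 weekdays (Mon–Fri): 19 × 5 = 95.
The 6 extra days are Wed, Thu, Fri, Sat, Sun, Mon — 4 of them qualify.
Total: 95 + 4 = 99.

99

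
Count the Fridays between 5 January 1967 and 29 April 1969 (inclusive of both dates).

121

5 January 1967 is a Thursday.
That's 846 days from start to end, counting both.
846 = 7 × 120 + 6, so there are 120 full weeks plus 6 extra days.
Each full week contributes one Friday: 120 so far.
The 6 extra days are Thursday, Friday, Saturday, Sunday, Monday, Tuesday — 1 of them qualifies.
Total: 120 + 1 = 121.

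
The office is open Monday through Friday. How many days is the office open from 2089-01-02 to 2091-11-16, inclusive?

2089-01-02 is a Sunday.
The range spans 1049 days (inclusive of both endpoints).
1049 = 7 × 149 + 6, so there are 149 full weeks plus 6 extra days.
Each full week contributes 5 weekdays (Mon–Fri): 149 × 5 = 745.
The 6 extra days are Sunday, Monday, Tuesday, Wednesday, Thursday, Friday — 5 of them qualify.
Total: 745 + 5 = 750.

750 weekdays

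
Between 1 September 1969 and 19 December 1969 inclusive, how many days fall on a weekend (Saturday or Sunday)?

30

1 September 1969 is a Monday.
The range spans 110 days (inclusive of both endpoints).
110 = 7 × 15 + 5, so there are 15 full weeks plus 5 extra days.
Each full week contributes 2 weekend days (Sat, Sun): 15 × 2 = 30.
The 5 extra days are Mon, Tue, Wed, Thu, Fri — none qualify.
Total: 30 + 0 = 30.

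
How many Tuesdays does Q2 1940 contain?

1940-04-01 is a Monday.
That's 91 days from start to end, counting both.
91 = 7 × 13, so the span is exactly 13 full weeks.
Each full week contributes one Tuesday: 13 so far.

13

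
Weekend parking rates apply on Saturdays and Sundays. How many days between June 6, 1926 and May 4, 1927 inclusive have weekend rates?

95

June 6, 1926 is a Sunday.
From June 6, 1926 to May 4, 1927 is 333 days inclusive.
333 = 7 × 47 + 4, so there are 47 full weeks plus 4 extra days.
Each full week contributes 2 weekend days (Sat, Sun): 47 × 2 = 94.
The 4 extra days are Sun, Mon, Tue, Wed — 1 of them qualifies.
Total: 94 + 1 = 95.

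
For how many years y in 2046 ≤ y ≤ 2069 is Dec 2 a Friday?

3

Day of week of December 2 in each year:
2046: Sun, 2047: Mon, 2048: Wed, 2049: Thu, 2050: Fri ✓, 2051: Sat, 2052: Mon, 2053: Tue, 2054: Wed, 2055: Thu, 2056: Sat, 2057: Sun, 2058: Mon, 2059: Tue, 2060: Thu, 2061: Fri ✓, 2062: Sat, 2063: Sun, 2064: Tue, 2065: Wed, 2066: Thu, 2067: Fri ✓, 2068: Sun, 2069: Mon
Fridays: 2050, 2061, 2067.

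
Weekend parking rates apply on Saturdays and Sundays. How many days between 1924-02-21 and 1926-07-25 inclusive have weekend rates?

254

1924-02-21 is a Thursday.
That's 886 days from start to end, counting both.
886 = 7 × 126 + 4, so there are 126 full weeks plus 4 extra days.
Each full week contributes 2 weekend days (Sat, Sun): 126 × 2 = 252.
The 4 extra days are Thursday, Friday, Saturday, Sunday — 2 of them qualify.
Total: 252 + 2 = 254.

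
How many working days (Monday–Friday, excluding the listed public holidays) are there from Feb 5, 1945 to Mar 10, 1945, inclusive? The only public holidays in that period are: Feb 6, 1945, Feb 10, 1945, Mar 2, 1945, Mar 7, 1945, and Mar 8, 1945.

21

Feb 5, 1945 is a Monday.
The range spans 34 days (inclusive of both endpoints).
34 = 7 × 4 + 6, so there are 4 full weeks plus 6 extra days.
Each full week contributes 5 weekdays (Mon–Fri): 4 × 5 = 20.
The 6 extra days are Mon, Tue, Wed, Thu, Fri, Sat — 5 of them qualify.
Total: 20 + 5 = 25.
Holidays: Feb 6, 1945 (Tue); Feb 10, 1945 (Sat); Mar 2, 1945 (Fri); Mar 7, 1945 (Wed); Mar 8, 1945 (Thu).
4 of the 5 holidays fall on weekdays; the rest are weekends and were already excluded.
Business days: 25 − 4 = 21.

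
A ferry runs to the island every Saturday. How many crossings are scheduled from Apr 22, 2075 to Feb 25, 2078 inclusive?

148 Saturdays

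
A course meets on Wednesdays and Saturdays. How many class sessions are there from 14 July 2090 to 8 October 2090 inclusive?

14 July 2090 is a Friday.
From 14 July 2090 to 8 October 2090 is 87 days inclusive.
87 = 7 × 12 + 3, so there are 12 full weeks plus 3 extra days.
Each full week contributes 2 days from the set (Wed, Sat): 12 × 2 = 24.
The 3 extra days are Fri, Sat, Sun — 1 of them qualifies.
Total: 24 + 1 = 25.

25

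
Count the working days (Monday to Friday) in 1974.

261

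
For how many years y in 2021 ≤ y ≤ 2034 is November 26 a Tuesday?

Day of week of November 26 in each year:
2021: Fri, 2022: Sat, 2023: Sun, 2024: Tue ✓, 2025: Wed, 2026: Thu, 2027: Fri, 2028: Sun, 2029: Mon, 2030: Tue ✓, 2031: Wed, 2032: Fri, 2033: Sat, 2034: Sun
Tuesdays: 2024, 2030.

2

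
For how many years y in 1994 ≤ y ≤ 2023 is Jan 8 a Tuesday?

4

Day of week of January 8 in each year:
1994: Sat, 1995: Sun, 1996: Mon, 1997: Wed, 1998: Thu, 1999: Fri, 2000: Sat, 2001: Mon, 2002: Tue ✓, 2003: Wed, 2004: Thu, 2005: Sat, 2006: Sun, 2007: Mon, 2008: Tue ✓, 2009: Thu, 2010: Fri, 2011: Sat, 2012: Sun, 2013: Tue ✓, 2014: Wed, 2015: Thu, 2016: Fri, 2017: Sun, 2018: Mon, 2019: Tue ✓, 2020: Wed, 2021: Fri, 2022: Sat, 2023: Sun
Tuesdays: 2002, 2008, 2013, 2019.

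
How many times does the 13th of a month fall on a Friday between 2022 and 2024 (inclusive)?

Friday-the-13ths by year:
2022: May
2023: Jan, Oct
2024: Sep, Dec

5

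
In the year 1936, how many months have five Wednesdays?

A month has five Wednesdays exactly when Wednesday falls within its first (length − 28) days.
Jan: 31 days, starts Wed → 5 of Wed, Thu, Fri ✓
Feb: 29 days, starts Sat → 5 of Sat
Mar: 31 days, starts Sun → 5 of Sun, Mon, Tue
Apr: 30 days, starts Wed → 5 of Wed, Thu ✓
May: 31 days, starts Fri → 5 of Fri, Sat, Sun
Jun: 30 days, starts Mon → 5 of Mon, Tue
Jul: 31 days, starts Wed → 5 of Wed, Thu, Fri ✓
Aug: 31 days, starts Sat → 5 of Sat, Sun, Mon
Sep: 30 days, starts Tue → 5 of Tue, Wed ✓
Oct: 31 days, starts Thu → 5 of Thu, Fri, Sat
Nov: 30 days, starts Sun → 5 of Sun, Mon
Dec: 31 days, starts Tue → 5 of Tue, Wed, Thu ✓
Months with five Wednesdays: Jan, Apr, Jul, Sep, Dec.

5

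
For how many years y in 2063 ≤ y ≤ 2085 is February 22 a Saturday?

3

Day of week of February 22 in each year:
2063: Thu, 2064: Fri, 2065: Sun, 2066: Mon, 2067: Tue, 2068: Wed, 2069: Fri, 2070: Sat ✓, 2071: Sun, 2072: Mon, 2073: Wed, 2074: Thu, 2075: Fri, 2076: Sat ✓, 2077: Mon, 2078: Tue, 2079: Wed, 2080: Thu, 2081: Sat ✓, 2082: Sun, 2083: Mon, 2084: Tue, 2085: Thu
Saturdays: 2070, 2076, 2081.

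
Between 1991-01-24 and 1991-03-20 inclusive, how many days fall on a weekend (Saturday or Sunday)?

16

1991-01-24 is a Thursday.
That's 56 days from start to end, counting both.
56 = 7 × 8, so the span is exactly 8 full weeks.
Each full week contributes 2 weekend days (Sat, Sun): 8 × 2 = 16.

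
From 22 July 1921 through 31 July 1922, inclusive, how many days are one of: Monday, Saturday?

108

22 July 1921 is a Friday.
The range spans 375 days (inclusive of both endpoints).
375 = 7 × 53 + 4, so there are 53 full weeks plus 4 extra days.
Each full week contributes 2 days from the set (Mon, Sat): 53 × 2 = 106.
The 4 extra days are Fri, Sat, Sun, Mon — 2 of them qualify.
Total: 106 + 2 = 108.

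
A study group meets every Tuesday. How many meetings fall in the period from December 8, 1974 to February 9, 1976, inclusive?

61

December 8, 1974 is a Sunday.
From December 8, 1974 to February 9, 1976 is 429 days inclusive.
429 = 7 × 61 + 2, so there are 61 full weeks plus 2 extra days.
Each full week contributes one Tuesday: 61 so far.
The 2 extra days are Sunday, Monday — none qualify.
Total: 61 + 0 = 61.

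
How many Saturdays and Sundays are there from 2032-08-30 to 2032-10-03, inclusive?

2032-08-30 is a Monday.
The range spans 35 days (inclusive of both endpoints).
35 = 7 × 5, so the span is exactly 5 full weeks.
Each full week contributes 2 weekend days (Sat, Sun): 5 × 2 = 10.
Total: 10.

10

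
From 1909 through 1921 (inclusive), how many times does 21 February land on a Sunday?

Day of week of February 21 in each year:
1909: Sun ✓, 1910: Mon, 1911: Tue, 1912: Wed, 1913: Fri, 1914: Sat, 1915: Sun ✓, 1916: Mon, 1917: Wed, 1918: Thu, 1919: Fri, 1920: Sat, 1921: Mon
Sundays: 1909, 1915.

2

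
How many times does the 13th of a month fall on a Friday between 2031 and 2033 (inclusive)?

Friday-the-13ths by year:
2031: Jun
2032: Feb, Aug
2033: May

4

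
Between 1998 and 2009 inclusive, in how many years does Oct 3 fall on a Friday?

2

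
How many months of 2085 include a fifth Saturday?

A month has five Saturdays exactly when Saturday falls within its first (length − 28) days.
Jan: 31 days, starts Mon → 5 of Mon, Tue, Wed
Feb: 28 days, starts Thu → 5 of (none)
Mar: 31 days, starts Thu → 5 of Thu, Fri, Sat ✓
Apr: 30 days, starts Sun → 5 of Sun, Mon
May: 31 days, starts Tue → 5 of Tue, Wed, Thu
Jun: 30 days, starts Fri → 5 of Fri, Sat ✓
Jul: 31 days, starts Sun → 5 of Sun, Mon, Tue
Aug: 31 days, starts Wed → 5 of Wed, Thu, Fri
Sep: 30 days, starts Sat → 5 of Sat, Sun ✓
Oct: 31 days, starts Mon → 5 of Mon, Tue, Wed
Nov: 30 days, starts Thu → 5 of Thu, Fri
Dec: 31 days, starts Sat → 5 of Sat, Sun, Mon ✓
Months with five Saturdays: Mar, Jun, Sep, Dec.

4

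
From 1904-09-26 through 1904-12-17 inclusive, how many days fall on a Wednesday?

12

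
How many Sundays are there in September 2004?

Sep 1, 2004 is a Wednesday.
The range spans 30 days (inclusive of both endpoints).
30 = 7 × 4 + 2, so there are 4 full weeks plus 2 extra days.
Each full week contributes one Sunday: 4 so far.
The 2 extra days are Wednesday, Thursday — none qualify.
Total: 4 + 0 = 4.

4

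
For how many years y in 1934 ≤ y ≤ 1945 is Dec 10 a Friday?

Day of week of December 10 in each year:
1934: Mon, 1935: Tue, 1936: Thu, 1937: Fri ✓, 1938: Sat, 1939: Sun, 1940: Tue, 1941: Wed, 1942: Thu, 1943: Fri ✓, 1944: Sun, 1945: Mon
Fridays: 1937, 1943.

2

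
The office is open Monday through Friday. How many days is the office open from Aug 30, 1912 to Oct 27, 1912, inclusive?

41

Aug 30, 1912 is a Friday.
From Aug 30, 1912 to Oct 27, 1912 is 59 days inclusive.
59 = 7 × 8 + 3, so there are 8 full weeks plus 3 extra days.
Each full week contributes 5 weekdays (Mon–Fri): 8 × 5 = 40.
The 3 extra days are Fri, Sat, Sun — 1 of them qualifies.
Total: 40 + 1 = 41.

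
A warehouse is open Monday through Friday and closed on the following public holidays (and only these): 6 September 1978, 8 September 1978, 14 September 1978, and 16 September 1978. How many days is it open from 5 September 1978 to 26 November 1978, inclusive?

56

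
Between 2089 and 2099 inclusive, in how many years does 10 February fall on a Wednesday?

1

Day of week of February 10 in each year:
2089: Thu, 2090: Fri, 2091: Sat, 2092: Sun, 2093: Tue, 2094: Wed ✓, 2095: Thu, 2096: Fri, 2097: Sun, 2098: Mon, 2099: Tue
Wednesdays: 2094.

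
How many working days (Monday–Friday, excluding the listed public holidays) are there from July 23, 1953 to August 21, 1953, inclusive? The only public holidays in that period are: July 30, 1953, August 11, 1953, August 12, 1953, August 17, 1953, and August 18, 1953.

17

July 23, 1953 is a Thursday.
The range spans 30 days (inclusive of both endpoints).
30 = 7 × 4 + 2, so there are 4 full weeks plus 2 extra days.
Each full week contributes 5 weekdays (Mon–Fri): 4 × 5 = 20.
The 2 extra days are Thursday, Friday — 2 of them qualify.
Total: 20 + 2 = 22.
Holidays: July 30, 1953 (Thu); August 11, 1953 (Tue); August 12, 1953 (Wed); August 17, 1953 (Mon); August 18, 1953 (Tue).
All 5 holidays fall on weekdays, so subtract 5.
Business days: 22 − 5 = 17.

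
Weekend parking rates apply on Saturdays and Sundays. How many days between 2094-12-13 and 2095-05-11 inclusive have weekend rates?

42

2094-12-13 is a Monday.
From 2094-12-13 to 2095-05-11 is 150 days inclusive.
150 = 7 × 21 + 3, so there are 21 full weeks plus 3 extra days.
Each full week contributes 2 weekend days (Sat, Sun): 21 × 2 = 42.
The 3 extra days are Mon, Tue, Wed — none qualify.
Total: 42 + 0 = 42.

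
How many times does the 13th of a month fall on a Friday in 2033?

The 13th falls on a Friday when the month's 13th has weekday Fri.
Jan 13 is Thu; Feb 13 is Sun; Mar 13 is Sun; Apr 13 is Wed; May 13 is Fri ✓; Jun 13 is Mon; Jul 13 is Wed; Aug 13 is Sat; Sep 13 is Tue; Oct 13 is Thu; Nov 13 is Sun; Dec 13 is Tue.
Friday the 13ths: May.

1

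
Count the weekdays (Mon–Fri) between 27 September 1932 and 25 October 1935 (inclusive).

27 September 1932 is a Tuesday.
That's 1124 days from start to end, counting both.
1124 = 7 × 160 + 4, so there are 160 full weeks plus 4 extra days.
Each full week contributes 5 weekdays (Mon–Fri): 160 × 5 = 800.
The 4 extra days are Tue, Wed, Thu, Fri — 4 of them qualify.
Total: 800 + 4 = 804.

804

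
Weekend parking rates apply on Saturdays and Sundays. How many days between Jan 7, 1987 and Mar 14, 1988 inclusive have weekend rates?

Jan 7, 1987 is a Wednesday.
From Jan 7, 1987 to Mar 14, 1988 is 433 days inclusive.
433 = 7 × 61 + 6, so there are 61 full weeks plus 6 extra days.
Each full week contributes 2 weekend days (Sat, Sun): 61 × 2 = 122.
The 6 extra days are Wednesday, Thursday, Friday, Saturday, Sunday, Monday — 2 of them qualify.
Total: 122 + 2 = 124.

124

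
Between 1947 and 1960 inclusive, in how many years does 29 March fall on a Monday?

2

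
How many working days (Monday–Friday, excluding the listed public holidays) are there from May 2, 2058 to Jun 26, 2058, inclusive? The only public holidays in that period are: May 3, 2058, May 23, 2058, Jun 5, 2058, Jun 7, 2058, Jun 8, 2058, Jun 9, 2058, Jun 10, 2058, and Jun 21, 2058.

34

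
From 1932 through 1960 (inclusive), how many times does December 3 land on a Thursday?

Day of week of December 3 in each year:
1932: Sat, 1933: Sun, 1934: Mon, 1935: Tue, 1936: Thu ✓, 1937: Fri, 1938: Sat, 1939: Sun, 1940: Tue, 1941: Wed, 1942: Thu ✓, 1943: Fri, 1944: Sun, 1945: Mon, 1946: Tue, 1947: Wed, 1948: Fri, 1949: Sat, 1950: Sun, 1951: Mon, 1952: Wed, 1953: Thu ✓, 1954: Fri, 1955: Sat, 1956: Mon, 1957: Tue, 1958: Wed, 1959: Thu ✓, 1960: Sat
Thursdays: 1936, 1942, 1953, 1959.

4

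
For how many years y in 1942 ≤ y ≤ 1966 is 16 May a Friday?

Day of week of May 16 in each year:
1942: Sat, 1943: Sun, 1944: Tue, 1945: Wed, 1946: Thu, 1947: Fri ✓, 1948: Sun, 1949: Mon, 1950: Tue, 1951: Wed, 1952: Fri ✓, 1953: Sat, 1954: Sun, 1955: Mon, 1956: Wed, 1957: Thu, 1958: Fri ✓, 1959: Sat, 1960: Mon, 1961: Tue, 1962: Wed, 1963: Thu, 1964: Sat, 1965: Sun, 1966: Mon
Fridays: 1947, 1952, 1958.

3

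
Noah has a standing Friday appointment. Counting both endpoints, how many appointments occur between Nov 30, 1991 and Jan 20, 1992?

7 Fridays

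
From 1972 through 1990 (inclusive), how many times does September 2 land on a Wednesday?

2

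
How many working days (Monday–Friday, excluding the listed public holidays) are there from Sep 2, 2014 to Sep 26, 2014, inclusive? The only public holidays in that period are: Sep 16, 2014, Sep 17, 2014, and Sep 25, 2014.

16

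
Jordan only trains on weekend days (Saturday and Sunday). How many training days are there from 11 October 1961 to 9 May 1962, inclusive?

60

11 October 1961 is a Wednesday.
From 11 October 1961 to 9 May 1962 is 211 days inclusive.
211 = 7 × 30 + 1, so there are 30 full weeks plus 1 extra day.
Each full week contributes 2 weekend days (Sat, Sun): 30 × 2 = 60.
The 1 extra day is Wednesday — none qualify.
Total: 60 + 0 = 60.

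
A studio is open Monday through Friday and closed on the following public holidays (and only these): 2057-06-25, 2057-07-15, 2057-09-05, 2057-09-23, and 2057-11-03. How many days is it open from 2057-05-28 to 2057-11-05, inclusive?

2057-05-28 is a Monday.
That's 162 days from start to end, counting both.
162 = 7 × 23 + 1, so there are 23 full weeks plus 1 extra day.
Each full week contributes 5 weekdays (Mon–Fri): 23 × 5 = 115.
The 1 extra day is Mon — 1 of them qualifies.
Total: 115 + 1 = 116.
Holidays: 2057-06-25 (Mon); 2057-07-15 (Sun); 2057-09-05 (Wed); 2057-09-23 (Sun); 2057-11-03 (Sat).
2 of the 5 holidays fall on weekdays; the rest are weekends and were already excluded.
Business days: 116 − 2 = 114.

114 working days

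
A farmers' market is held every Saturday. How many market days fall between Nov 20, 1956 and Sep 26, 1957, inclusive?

Nov 20, 1956 is a Tuesday.
That's 311 days from start to end, counting both.
311 = 7 × 44 + 3, so there are 44 full weeks plus 3 extra days.
Each full week contributes one Saturday: 44 so far.
The 3 extra days are Tue, Wed, Thu — none qualify.
Total: 44 + 0 = 44.

44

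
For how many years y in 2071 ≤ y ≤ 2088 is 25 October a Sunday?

3

Day of week of October 25 in each year:
2071: Sun ✓, 2072: Tue, 2073: Wed, 2074: Thu, 2075: Fri, 2076: Sun ✓, 2077: Mon, 2078: Tue, 2079: Wed, 2080: Fri, 2081: Sat, 2082: Sun ✓, 2083: Mon, 2084: Wed, 2085: Thu, 2086: Fri, 2087: Sat, 2088: Mon
Sundays: 2071, 2076, 2082.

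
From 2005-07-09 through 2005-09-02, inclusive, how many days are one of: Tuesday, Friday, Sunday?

24

2005-07-09 is a Saturday.
That's 56 days from start to end, counting both.
56 = 7 × 8, so the span is exactly 8 full weeks.
Each full week contributes 3 days from the set (Tue, Fri, Sun): 8 × 3 = 24.
Total: 24.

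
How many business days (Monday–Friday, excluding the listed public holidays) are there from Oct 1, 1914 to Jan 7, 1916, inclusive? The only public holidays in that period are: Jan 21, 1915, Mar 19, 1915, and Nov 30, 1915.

329 business days

Oct 1, 1914 is a Thursday.
The range spans 464 days (inclusive of both endpoints).
464 = 7 × 66 + 2, so there are 66 full weeks plus 2 extra days.
Each full week contributes 5 weekdays (Mon–Fri): 66 × 5 = 330.
The 2 extra days are Thursday, Friday — 2 of them qualify.
Total: 330 + 2 = 332.
Holidays: Jan 21, 1915 (Thu); Mar 19, 1915 (Fri); Nov 30, 1915 (Tue).
All 3 holidays fall on weekdays, so subtract 3.
Business days: 332 − 3 = 329.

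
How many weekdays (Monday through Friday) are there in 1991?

261 weekdays

Jan 1, 1991 is a Tuesday.
From Jan 1, 1991 to Dec 31, 1991 is 365 days inclusive.
365 = 7 × 52 + 1, so there are 52 full weeks plus 1 extra day.
Each full week contributes 5 weekdays (Mon–Fri): 52 × 5 = 260.
The 1 extra day is Tue — 1 of them qualifies.
Total: 260 + 1 = 261.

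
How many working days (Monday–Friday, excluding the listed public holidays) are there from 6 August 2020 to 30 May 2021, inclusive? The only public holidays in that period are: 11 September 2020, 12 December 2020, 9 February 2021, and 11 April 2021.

210 working days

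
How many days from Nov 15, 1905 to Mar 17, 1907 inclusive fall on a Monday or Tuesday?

138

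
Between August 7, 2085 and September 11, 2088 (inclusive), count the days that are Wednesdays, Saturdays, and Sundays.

485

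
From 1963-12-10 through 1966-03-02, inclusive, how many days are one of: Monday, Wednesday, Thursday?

349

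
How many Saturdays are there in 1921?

January 1, 1921 is a Saturday.
The range spans 365 days (inclusive of both endpoints).
365 = 7 × 52 + 1, so there are 52 full weeks plus 1 extra day.
Each full week contributes one Saturday: 52 so far.
The 1 extra day is Sat — 1 of them qualifies.
Total: 52 + 1 = 53.

53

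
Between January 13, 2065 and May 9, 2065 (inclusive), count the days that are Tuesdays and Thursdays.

34

January 13, 2065 is a Tuesday.
From January 13, 2065 to May 9, 2065 is 117 days inclusive.
117 = 7 × 16 + 5, so there are 16 full weeks plus 5 extra days.
Each full week contributes 2 days from the set (Tue, Thu): 16 × 2 = 32.
The 5 extra days are Tue, Wed, Thu, Fri, Sat — 2 of them qualify.
Total: 32 + 2 = 34.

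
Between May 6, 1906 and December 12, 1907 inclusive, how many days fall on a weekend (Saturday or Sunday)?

May 6, 1906 is a Sunday.
From May 6, 1906 to December 12, 1907 is 586 days inclusive.
586 = 7 × 83 + 5, so there are 83 full weeks plus 5 extra days.
Each full week contributes 2 weekend days (Sat, Sun): 83 × 2 = 166.
The 5 extra days are Sunday, Monday, Tuesday, Wednesday, Thursday — 1 of them qualifies.
Total: 166 + 1 = 167.

167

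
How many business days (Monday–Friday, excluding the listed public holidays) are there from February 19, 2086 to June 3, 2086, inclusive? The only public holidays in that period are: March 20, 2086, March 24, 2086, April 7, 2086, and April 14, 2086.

74

February 19, 2086 is a Tuesday.
From February 19, 2086 to June 3, 2086 is 105 days inclusive.
105 = 7 × 15, so the span is exactly 15 full weeks.
Each full week contributes 5 weekdays (Mon–Fri): 15 × 5 = 75.
Holidays: March 20, 2086 (Wed); March 24, 2086 (Sun); April 7, 2086 (Sun); April 14, 2086 (Sun).
1 of the 4 holidays fall on weekdays; the rest are weekends and were already excluded.
Business days: 75 − 1 = 74.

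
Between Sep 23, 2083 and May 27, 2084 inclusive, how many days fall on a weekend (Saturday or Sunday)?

Sep 23, 2083 is a Thursday.
From Sep 23, 2083 to May 27, 2084 is 248 days inclusive.
248 = 7 × 35 + 3, so there are 35 full weeks plus 3 extra days.
Each full week contributes 2 weekend days (Sat, Sun): 35 × 2 = 70.
The 3 extra days are Thu, Fri, Sat — 1 of them qualifies.
Total: 70 + 1 = 71.

71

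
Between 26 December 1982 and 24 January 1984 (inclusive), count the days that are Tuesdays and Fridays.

113

26 December 1982 is a Sunday.
From 26 December 1982 to 24 January 1984 is 395 days inclusive.
395 = 7 × 56 + 3, so there are 56 full weeks plus 3 extra days.
Each full week contributes 2 days from the set (Tue, Fri): 56 × 2 = 112.
The 3 extra days are Sun, Mon, Tue — 1 of them qualifies.
Total: 112 + 1 = 113.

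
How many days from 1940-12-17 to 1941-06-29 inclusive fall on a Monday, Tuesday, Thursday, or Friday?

111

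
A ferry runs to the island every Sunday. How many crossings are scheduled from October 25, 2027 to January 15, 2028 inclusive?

11 Sundays

October 25, 2027 is a Monday.
That's 83 days from start to end, counting both.
83 = 7 × 11 + 6, so there are 11 full weeks plus 6 extra days.
Each full week contributes one Sunday: 11 so far.
The 6 extra days are Monday, Tuesday, Wednesday, Thursday, Friday, Saturday — none qualify.
Total: 11 + 0 = 11.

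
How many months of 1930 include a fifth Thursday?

A month has five Thursdays exactly when Thursday falls within its first (length − 28) days.
Jan: 31 days, starts Wed → 5 of Wed, Thu, Fri ✓
Feb: 28 days, starts Sat → 5 of (none)
Mar: 31 days, starts Sat → 5 of Sat, Sun, Mon
Apr: 30 days, starts Tue → 5 of Tue, Wed
May: 31 days, starts Thu → 5 of Thu, Fri, Sat ✓
Jun: 30 days, starts Sun → 5 of Sun, Mon
Jul: 31 days, starts Tue → 5 of Tue, Wed, Thu ✓
Aug: 31 days, starts Fri → 5 of Fri, Sat, Sun
Sep: 30 days, starts Mon → 5 of Mon, Tue
Oct: 31 days, starts Wed → 5 of Wed, Thu, Fri ✓
Nov: 30 days, starts Sat → 5 of Sat, Sun
Dec: 31 days, starts Mon → 5 of Mon, Tue, Wed
Months with five Thursdays: Jan, May, Jul, Oct.

4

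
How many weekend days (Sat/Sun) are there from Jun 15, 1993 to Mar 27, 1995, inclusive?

186

Jun 15, 1993 is a Tuesday.
From Jun 15, 1993 to Mar 27, 1995 is 651 days inclusive.
651 = 7 × 93, so the span is exactly 93 full weeks.
Each full week contributes 2 weekend days (Sat, Sun): 93 × 2 = 186.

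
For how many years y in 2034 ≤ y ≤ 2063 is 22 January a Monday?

Day of week of January 22 in each year:
2034: Sun, 2035: Mon ✓, 2036: Tue, 2037: Thu, 2038: Fri, 2039: Sat, 2040: Sun, 2041: Tue, 2042: Wed, 2043: Thu, 2044: Fri, 2045: Sun, 2046: Mon ✓, 2047: Tue, 2048: Wed, 2049: Fri, 2050: Sat, 2051: Sun, 2052: Mon ✓, 2053: Wed, 2054: Thu, 2055: Fri, 2056: Sat, 2057: Mon ✓, 2058: Tue, 2059: Wed, 2060: Thu, 2061: Sat, 2062: Sun, 2063: Mon ✓
Mondays: 2035, 2046, 2052, 2057, 2063.

5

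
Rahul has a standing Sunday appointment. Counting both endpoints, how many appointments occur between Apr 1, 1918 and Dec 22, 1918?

38

Apr 1, 1918 is a Monday.
That's 266 days from start to end, counting both.
266 = 7 × 38, so the span is exactly 38 full weeks.
Each full week contributes one Sunday: 38 so far.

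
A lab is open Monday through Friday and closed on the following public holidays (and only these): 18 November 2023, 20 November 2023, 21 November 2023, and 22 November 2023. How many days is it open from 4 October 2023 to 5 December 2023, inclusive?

42 business days

4 October 2023 is a Wednesday.
The range spans 63 days (inclusive of both endpoints).
63 = 7 × 9, so the span is exactly 9 full weeks.
Each full week contributes 5 weekdays (Mon–Fri): 9 × 5 = 45.
Holidays: 18 November 2023 (Sat); 20 November 2023 (Mon); 21 November 2023 (Tue); 22 November 2023 (Wed).
3 of the 4 holidays fall on weekdays; the rest are weekends and were already excluded.
Business days: 45 − 3 = 42.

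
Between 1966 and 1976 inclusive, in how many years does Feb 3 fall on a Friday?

1

Day of week of February 3 in each year:
1966: Thu, 1967: Fri ✓, 1968: Sat, 1969: Mon, 1970: Tue, 1971: Wed, 1972: Thu, 1973: Sat, 1974: Sun, 1975: Mon, 1976: Tue
Fridays: 1967.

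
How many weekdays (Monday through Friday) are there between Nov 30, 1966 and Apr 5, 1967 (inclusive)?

91

Nov 30, 1966 is a Wednesday.
That's 127 days from start to end, counting both.
127 = 7 × 18 + 1, so there are 18 full weeks plus 1 extra day.
Each full week contributes 5 weekdays (Mon–Fri): 18 × 5 = 90.
The 1 extra day is Wednesday — 1 of them qualifies.
Total: 90 + 1 = 91.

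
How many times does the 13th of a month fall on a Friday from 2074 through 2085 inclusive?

20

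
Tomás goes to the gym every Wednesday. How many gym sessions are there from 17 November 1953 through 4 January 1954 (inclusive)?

7

17 November 1953 is a Tuesday.
From 17 November 1953 to 4 January 1954 is 49 days inclusive.
49 = 7 × 7, so the span is exactly 7 full weeks.
Each full week contributes one Wednesday: 7 so far.
Total: 7.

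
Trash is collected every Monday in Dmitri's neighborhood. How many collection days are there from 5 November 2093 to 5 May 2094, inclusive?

26

5 November 2093 is a Thursday.
From 5 November 2093 to 5 May 2094 is 182 days inclusive.
182 = 7 × 26, so the span is exactly 26 full weeks.
Each full week contributes one Monday: 26 so far.
Total: 26.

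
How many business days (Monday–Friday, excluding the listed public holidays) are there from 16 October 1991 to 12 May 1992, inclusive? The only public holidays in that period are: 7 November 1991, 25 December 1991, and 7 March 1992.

148 business days

16 October 1991 is a Wednesday.
That's 210 days from start to end, counting both.
210 = 7 × 30, so the span is exactly 30 full weeks.
Each full week contributes 5 weekdays (Mon–Fri): 30 × 5 = 150.
Total: 150.
Holidays: 7 November 1991 (Thu); 25 December 1991 (Wed); 7 March 1992 (Sat).
2 of the 3 holidays fall on weekdays; the rest are weekends and were already excluded.
Business days: 150 − 2 = 148.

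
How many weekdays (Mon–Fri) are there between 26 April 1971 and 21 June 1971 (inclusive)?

26 April 1971 is a Monday.
From 26 April 1971 to 21 June 1971 is 57 days inclusive.
57 = 7 × 8 + 1, so there are 8 full weeks plus 1 extra day.
Each full week contributes 5 weekdays (Mon–Fri): 8 × 5 = 40.
The 1 extra day is Monday — 1 of them qualifies.
Total: 40 + 1 = 41.

41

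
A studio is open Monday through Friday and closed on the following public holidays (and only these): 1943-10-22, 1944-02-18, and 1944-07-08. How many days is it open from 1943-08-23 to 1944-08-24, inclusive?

262 working days

1943-08-23 is a Monday.
From 1943-08-23 to 1944-08-24 is 368 days inclusive.
368 = 7 × 52 + 4, so there are 52 full weeks plus 4 extra days.
Each full week contributes 5 weekdays (Mon–Fri): 52 × 5 = 260.
The 4 extra days are Monday, Tuesday, Wednesday, Thursday — 4 of them qualify.
Total: 260 + 4 = 264.
Holidays: 1943-10-22 (Fri); 1944-02-18 (Fri); 1944-07-08 (Sat).
2 of the 3 holidays fall on weekdays; the rest are weekends and were already excluded.
Business days: 264 − 2 = 262.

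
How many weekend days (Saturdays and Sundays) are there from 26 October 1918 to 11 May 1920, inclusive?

162

26 October 1918 is a Saturday.
That's 564 days from start to end, counting both.
564 = 7 × 80 + 4, so there are 80 full weeks plus 4 extra days.
Each full week contributes 2 weekend days (Sat, Sun): 80 × 2 = 160.
The 4 extra days are Saturday, Sunday, Monday, Tuesday — 2 of them qualify.
Total: 160 + 2 = 162.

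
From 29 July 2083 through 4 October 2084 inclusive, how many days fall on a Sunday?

62

29 July 2083 is a Thursday.
The range spans 434 days (inclusive of both endpoints).
434 = 7 × 62, so the span is exactly 62 full weeks.
Each full week contributes one Sunday: 62 so far.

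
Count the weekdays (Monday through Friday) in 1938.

260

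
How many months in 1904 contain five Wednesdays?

A month has five Wednesdays exactly when Wednesday falls within its first (length − 28) days.
Jan: 31 days, starts Fri → 5 of Fri, Sat, Sun
Feb: 29 days, starts Mon → 5 of Mon
Mar: 31 days, starts Tue → 5 of Tue, Wed, Thu ✓
Apr: 30 days, starts Fri → 5 of Fri, Sat
May: 31 days, starts Sun → 5 of Sun, Mon, Tue
Jun: 30 days, starts Wed → 5 of Wed, Thu ✓
Jul: 31 days, starts Fri → 5 of Fri, Sat, Sun
Aug: 31 days, starts Mon → 5 of Mon, Tue, Wed ✓
Sep: 30 days, starts Thu → 5 of Thu, Fri
Oct: 31 days, starts Sat → 5 of Sat, Sun, Mon
Nov: 30 days, starts Tue → 5 of Tue, Wed ✓
Dec: 31 days, starts Thu → 5 of Thu, Fri, Sat
Months with five Wednesdays: Mar, Jun, Aug, Nov.

4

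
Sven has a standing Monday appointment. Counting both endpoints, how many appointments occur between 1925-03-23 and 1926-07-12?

1925-03-23 is a Monday.
From 1925-03-23 to 1926-07-12 is 477 days inclusive.
477 = 7 × 68 + 1, so there are 68 full weeks plus 1 extra day.
Each full week contributes one Monday: 68 so far.
The 1 extra day is Mon — 1 of them qualifies.
Total: 68 + 1 = 69.

69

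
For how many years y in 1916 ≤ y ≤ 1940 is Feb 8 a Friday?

Day of week of February 8 in each year:
1916: Tue, 1917: Thu, 1918: Fri ✓, 1919: Sat, 1920: Sun, 1921: Tue, 1922: Wed, 1923: Thu, 1924: Fri ✓, 1925: Sun, 1926: Mon, 1927: Tue, 1928: Wed, 1929: Fri ✓, 1930: Sat, 1931: Sun, 1932: Mon, 1933: Wed, 1934: Thu, 1935: Fri ✓, 1936: Sat, 1937: Mon, 1938: Tue, 1939: Wed, 1940: Thu
Fridays: 1918, 1924, 1929, 1935.

4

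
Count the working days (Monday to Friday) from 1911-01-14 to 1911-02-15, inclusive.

23 weekdays

1911-01-14 is a Saturday.
From 1911-01-14 to 1911-02-15 is 33 days inclusive.
33 = 7 × 4 + 5, so there are 4 full weeks plus 5 extra days.
Each full week contributes 5 weekdays (Mon–Fri): 4 × 5 = 20.
The 5 extra days are Saturday, Sunday, Monday, Tuesday, Wednesday — 3 of them qualify.
Total: 20 + 3 = 23.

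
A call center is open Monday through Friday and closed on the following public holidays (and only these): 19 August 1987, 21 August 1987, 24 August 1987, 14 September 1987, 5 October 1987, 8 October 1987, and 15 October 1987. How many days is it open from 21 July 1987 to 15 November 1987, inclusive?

21 July 1987 is a Tuesday.
From 21 July 1987 to 15 November 1987 is 118 days inclusive.
118 = 7 × 16 + 6, so there are 16 full weeks plus 6 extra days.
Each full week contributes 5 weekdays (Mon–Fri): 16 × 5 = 80.
The 6 extra days are Tue, Wed, Thu, Fri, Sat, Sun — 4 of them qualify.
Total: 80 + 4 = 84.
Holidays: 19 August 1987 (Wed); 21 August 1987 (Fri); 24 August 1987 (Mon); 14 September 1987 (Mon); 5 October 1987 (Mon); 8 October 1987 (Thu); 15 October 1987 (Thu).
All 7 holidays fall on weekdays, so subtract 7.
Business days: 84 − 7 = 77.

77 working days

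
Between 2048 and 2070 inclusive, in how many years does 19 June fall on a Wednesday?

3

Day of week of June 19 in each year:
2048: Fri, 2049: Sat, 2050: Sun, 2051: Mon, 2052: Wed ✓, 2053: Thu, 2054: Fri, 2055: Sat, 2056: Mon, 2057: Tue, 2058: Wed ✓, 2059: Thu, 2060: Sat, 2061: Sun, 2062: Mon, 2063: Tue, 2064: Thu, 2065: Fri, 2066: Sat, 2067: Sun, 2068: Tue, 2069: Wed ✓, 2070: Thu
Wednesdays: 2052, 2058, 2069.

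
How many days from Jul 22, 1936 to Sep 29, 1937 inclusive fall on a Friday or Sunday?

124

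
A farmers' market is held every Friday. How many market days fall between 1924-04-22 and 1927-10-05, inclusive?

180 Fridays

1924-04-22 is a Tuesday.
That's 1262 days from start to end, counting both.
1262 = 7 × 180 + 2, so there are 180 full weeks plus 2 extra days.
Each full week contributes one Friday: 180 so far.
The 2 extra days are Tuesday, Wednesday — none qualify.
Total: 180 + 0 = 180.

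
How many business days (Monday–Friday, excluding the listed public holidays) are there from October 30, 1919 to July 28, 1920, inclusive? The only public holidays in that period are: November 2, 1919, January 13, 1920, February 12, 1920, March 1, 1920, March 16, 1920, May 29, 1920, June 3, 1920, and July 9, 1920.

189

October 30, 1919 is a Thursday.
From October 30, 1919 to July 28, 1920 is 273 days inclusive.
273 = 7 × 39, so the span is exactly 39 full weeks.
Each full week contributes 5 weekdays (Mon–Fri): 39 × 5 = 195.
Holidays: November 2, 1919 (Sun); January 13, 1920 (Tue); February 12, 1920 (Thu); March 1, 1920 (Mon); March 16, 1920 (Tue); May 29, 1920 (Sat); June 3, 1920 (Thu); July 9, 1920 (Fri).
6 of the 8 holidays fall on weekdays; the rest are weekends and were already excluded.
Business days: 195 − 6 = 189.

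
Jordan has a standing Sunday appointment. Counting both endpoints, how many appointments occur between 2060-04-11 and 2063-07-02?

2060-04-11 is a Sunday.
The range spans 1178 days (inclusive of both endpoints).
1178 = 7 × 168 + 2, so there are 168 full weeks plus 2 extra days.
Each full week contributes one Sunday: 168 so far.
The 2 extra days are Sun, Mon — 1 of them qualifies.
Total: 168 + 1 = 169.

169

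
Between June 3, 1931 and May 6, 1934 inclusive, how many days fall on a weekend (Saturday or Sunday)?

June 3, 1931 is a Wednesday.
That's 1069 days from start to end, counting both.
1069 = 7 × 152 + 5, so there are 152 full weeks plus 5 extra days.
Each full week contributes 2 weekend days (Sat, Sun): 152 × 2 = 304.
The 5 extra days are Wednesday, Thursday, Friday, Saturday, Sunday — 2 of them qualify.
Total: 304 + 2 = 306.

306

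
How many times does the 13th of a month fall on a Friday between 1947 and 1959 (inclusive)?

Friday-the-13ths by year:
1947: Jun
1948: Feb, Aug
1949: May
1950: Jan, Oct
1951: Apr, Jul
1952: Jun
1953: Feb, Mar, Nov
1954: Aug
1955: May
1956: Jan, Apr, Jul
1957: Sep, Dec
1958: Jun
1959: Feb, Mar, Nov

23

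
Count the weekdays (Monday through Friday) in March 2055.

23

1 March 2055 is a Monday.
From 1 March 2055 to 31 March 2055 is 31 days inclusive.
31 = 7 × 4 + 3, so there are 4 full weeks plus 3 extra days.
Each full week contributes 5 weekdays (Mon–Fri): 4 × 5 = 20.
The 3 extra days are Mon, Tue, Wed — 3 of them qualify.
Total: 20 + 3 = 23.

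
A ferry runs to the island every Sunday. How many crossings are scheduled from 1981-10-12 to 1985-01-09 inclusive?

1981-10-12 is a Monday.
That's 1186 days from start to end, counting both.
1186 = 7 × 169 + 3, so there are 169 full weeks plus 3 extra days.
Each full week contributes one Sunday: 169 so far.
The 3 extra days are Mon, Tue, Wed — none qualify.
Total: 169 + 0 = 169.

169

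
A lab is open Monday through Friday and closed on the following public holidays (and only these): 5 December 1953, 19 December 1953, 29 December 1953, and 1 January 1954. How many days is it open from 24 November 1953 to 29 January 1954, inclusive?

47

24 November 1953 is a Tuesday.
From 24 November 1953 to 29 January 1954 is 67 days inclusive.
67 = 7 × 9 + 4, so there are 9 full weeks plus 4 extra days.
Each full week contributes 5 weekdays (Mon–Fri): 9 × 5 = 45.
The 4 extra days are Tue, Wed, Thu, Fri — 4 of them qualify.
Total: 45 + 4 = 49.
Holidays: 5 December 1953 (Sat); 19 December 1953 (Sat); 29 December 1953 (Tue); 1 January 1954 (Fri).
2 of the 4 holidays fall on weekdays; the rest are weekends and were already excluded.
Business days: 49 − 2 = 47.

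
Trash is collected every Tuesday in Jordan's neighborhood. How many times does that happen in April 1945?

4

1 April 1945 is a Sunday.
That's 30 days from start to end, counting both.
30 = 7 × 4 + 2, so there are 4 full weeks plus 2 extra days.
Each full week contributes one Tuesday: 4 so far.
The 2 extra days are Sunday, Monday — none qualify.
Total: 4 + 0 = 4.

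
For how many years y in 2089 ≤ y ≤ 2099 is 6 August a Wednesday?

Day of week of August 6 in each year:
2089: Sat, 2090: Sun, 2091: Mon, 2092: Wed ✓, 2093: Thu, 2094: Fri, 2095: Sat, 2096: Mon, 2097: Tue, 2098: Wed ✓, 2099: Thu
Wednesdays: 2092, 2098.

2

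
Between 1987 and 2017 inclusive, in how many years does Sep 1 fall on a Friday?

5

Day of week of September 1 in each year:
1987: Tue, 1988: Thu, 1989: Fri ✓, 1990: Sat, 1991: Sun, 1992: Tue, 1993: Wed, 1994: Thu, 1995: Fri ✓, 1996: Sun, 1997: Mon, 1998: Tue, 1999: Wed, 2000: Fri ✓, 2001: Sat, 2002: Sun, 2003: Mon, 2004: Wed, 2005: Thu, 2006: Fri ✓, 2007: Sat, 2008: Mon, 2009: Tue, 2010: Wed, 2011: Thu, 2012: Sat, 2013: Sun, 2014: Mon, 2015: Tue, 2016: Thu, 2017: Fri ✓
Fridays: 1989, 1995, 2000, 2006, 2017.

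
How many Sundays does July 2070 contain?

4

July 1, 2070 is a Tuesday.
The range spans 31 days (inclusive of both endpoints).
31 = 7 × 4 + 3, so there are 4 full weeks plus 3 extra days.
Each full week contributes one Sunday: 4 so far.
The 3 extra days are Tue, Wed, Thu — none qualify.
Total: 4 + 0 = 4.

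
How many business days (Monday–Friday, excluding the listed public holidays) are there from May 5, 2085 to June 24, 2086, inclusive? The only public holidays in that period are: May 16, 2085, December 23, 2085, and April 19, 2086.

May 5, 2085 is a Saturday.
That's 416 days from start to end, counting both.
416 = 7 × 59 + 3, so there are 59 full weeks plus 3 extra days.
Each full week contributes 5 weekdays (Mon–Fri): 59 × 5 = 295.
The 3 extra days are Saturday, Sunday, Monday — 1 of them qualifies.
Total: 295 + 1 = 296.
Holidays: May 16, 2085 (Wed); December 23, 2085 (Sun); April 19, 2086 (Fri).
2 of the 3 holidays fall on weekdays; the rest are weekends and were already excluded.
Business days: 296 − 2 = 294.

294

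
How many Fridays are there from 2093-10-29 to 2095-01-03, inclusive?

62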